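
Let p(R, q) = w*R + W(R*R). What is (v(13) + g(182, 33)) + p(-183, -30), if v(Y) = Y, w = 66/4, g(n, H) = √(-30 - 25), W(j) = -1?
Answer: -6015/2 + I*√55 ≈ -3007.5 + 7.4162*I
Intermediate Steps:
g(n, H) = I*√55 (g(n, H) = √(-55) = I*√55)
w = 33/2 (w = 66*(¼) = 33/2 ≈ 16.500)
p(R, q) = -1 + 33*R/2 (p(R, q) = 33*R/2 - 1 = -1 + 33*R/2)
(v(13) + g(182, 33)) + p(-183, -30) = (13 + I*√55) + (-1 + (33/2)*(-183)) = (13 + I*√55) + (-1 - 6039/2) = (13 + I*√55) - 6041/2 = -6015/2 + I*√55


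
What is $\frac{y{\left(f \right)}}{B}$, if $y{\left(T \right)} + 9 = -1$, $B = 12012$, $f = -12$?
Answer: $- \frac{5}{6006} \approx -0.0008325$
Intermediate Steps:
$y{\left(T \right)} = -10$ ($y{\left(T \right)} = -9 - 1 = -10$)
$\frac{y{\left(f \right)}}{B} = - \frac{10}{12012} = \left(-10\right) \frac{1}{12012} = - \frac{5}{6006}$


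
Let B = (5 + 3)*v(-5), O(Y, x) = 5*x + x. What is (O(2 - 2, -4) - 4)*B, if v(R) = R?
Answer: 1120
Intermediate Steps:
O(Y, x) = 6*x
B = -40 (B = (5 + 3)*(-5) = 8*(-5) = -40)
(O(2 - 2, -4) - 4)*B = (6*(-4) - 4)*(-40) = (-24 - 4)*(-40) = -28*(-40) = 1120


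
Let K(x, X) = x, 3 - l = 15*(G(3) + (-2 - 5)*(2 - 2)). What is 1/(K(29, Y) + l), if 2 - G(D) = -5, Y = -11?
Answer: -1/73 ≈ -0.013699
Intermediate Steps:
G(D) = 7 (G(D) = 2 - 1*(-5) = 2 + 5 = 7)
l = -102 (l = 3 - 15*(7 + (-2 - 5)*(2 - 2)) = 3 - 15*(7 - 7*0) = 3 - 15*(7 + 0) = 3 - 15*7 = 3 - 1*105 = 3 - 105 = -102)
1/(K(29, Y) + l) = 1/(29 - 102) = 1/(-73) = -1/73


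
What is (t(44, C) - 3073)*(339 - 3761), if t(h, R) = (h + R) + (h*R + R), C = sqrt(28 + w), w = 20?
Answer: 10365238 - 629648*sqrt(3) ≈ 9.2747e+6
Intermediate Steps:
C = 4*sqrt(3) (C = sqrt(28 + 20) = sqrt(48) = 4*sqrt(3) ≈ 6.9282)
t(h, R) = h + 2*R + R*h (t(h, R) = (R + h) + (R*h + R) = (R + h) + (R + R*h) = h + 2*R + R*h)
(t(44, C) - 3073)*(339 - 3761) = ((44 + 2*(4*sqrt(3)) + (4*sqrt(3))*44) - 3073)*(339 - 3761) = ((44 + 8*sqrt(3) + 176*sqrt(3)) - 3073)*(-3422) = ((44 + 184*sqrt(3)) - 3073)*(-3422) = (-3029 + 184*sqrt(3))*(-3422) = 10365238 - 629648*sqrt(3)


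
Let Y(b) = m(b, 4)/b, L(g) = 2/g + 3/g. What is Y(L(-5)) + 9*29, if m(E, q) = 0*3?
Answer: 261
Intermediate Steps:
L(g) = 5/g
m(E, q) = 0
Y(b) = 0 (Y(b) = 0/b = 0)
Y(L(-5)) + 9*29 = 0 + 9*29 = 0 + 261 = 261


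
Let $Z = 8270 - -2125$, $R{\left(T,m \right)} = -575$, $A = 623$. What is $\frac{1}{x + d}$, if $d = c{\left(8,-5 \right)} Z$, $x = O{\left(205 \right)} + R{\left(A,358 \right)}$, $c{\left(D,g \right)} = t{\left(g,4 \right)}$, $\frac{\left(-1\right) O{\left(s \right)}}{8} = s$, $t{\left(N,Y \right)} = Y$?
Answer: $\frac{1}{39365} \approx 2.5403 \cdot 10^{-5}$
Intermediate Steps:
$O{\left(s \right)} = - 8 s$
$c{\left(D,g \right)} = 4$
$Z = 10395$ ($Z = 8270 + 2125 = 10395$)
$x = -2215$ ($x = \left(-8\right) 205 - 575 = -1640 - 575 = -2215$)
$d = 41580$ ($d = 4 \cdot 10395 = 41580$)
$\frac{1}{x + d} = \frac{1}{-2215 + 41580} = \frac{1}{39365}$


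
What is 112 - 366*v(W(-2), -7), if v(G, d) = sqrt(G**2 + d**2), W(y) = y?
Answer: 112 - 366*sqrt(53) ≈ -2552.5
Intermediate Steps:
112 - 366*v(W(-2), -7) = 112 - 366*sqrt((-2)**2 + (-7)**2) = 112 - 366*sqrt(4 + 49) = 112 - 366*sqrt(53)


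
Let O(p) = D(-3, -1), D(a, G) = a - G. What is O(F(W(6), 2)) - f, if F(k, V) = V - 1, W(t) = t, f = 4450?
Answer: -4452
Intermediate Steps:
F(k, V) = -1 + V
O(p) = -2 (O(p) = -3 - 1*(-1) = -3 + 1 = -2)
O(F(W(6), 2)) - f = -2 - 1*4450 = -2 - 4450 = -4452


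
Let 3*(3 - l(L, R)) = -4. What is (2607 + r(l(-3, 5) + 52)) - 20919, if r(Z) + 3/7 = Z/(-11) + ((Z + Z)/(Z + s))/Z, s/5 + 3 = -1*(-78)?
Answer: -2737685345/149457 ≈ -18318.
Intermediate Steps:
l(L, R) = 13/3 (l(L, R) = 3 - 1/3*(-4) = 3 + 4/3 = 13/3)
s = 375 (s = -15 + 5*(-1*(-78)) = -15 + 5*78 = -15 + 390 = 375)
r(Z) = -3/7 + 2/(375 + Z) - Z/11 (r(Z) = -3/7 + (Z/(-11) + ((Z + Z)/(Z + 375))/Z) = -3/7 + (Z*(-1/11) + ((2*Z)/(375 + Z))/Z) = -3/7 + (-Z/11 + (2*Z/(375 + Z))/Z) = -3/7 + (-Z/11 + 2/(375 + Z)) = -3/7 + (2/(375 + Z) - Z/11) = -3/7 + 2/(375 + Z) - Z/11)
(2607 + r(l(-3, 5) + 52)) - 20919 = (2607 + (-12221 - 2658*(13/3 + 52) - 7*(13/3 + 52)**2)/(77*(375 + (13/3 + 52)))) - 20919 = (2607 + (-12221 - 2658*169/3 - 7*(169/3)**2)/(77*(375 + 169/3))) - 20919 = (2607 + (-12221 - 149734 - 7*28561/9)/(77*(1294/3))) - 20919 = (2607 + (1/77)*(3/1294)*(-12221 - 149734 - 199927/9)) - 20919 = (2607 + (1/77)*(3/1294)*(-1657522/9)) - 20919 = (2607 - 828761/149457) - 20919 = 388805638/149457 - 20919 = -2737685345/149457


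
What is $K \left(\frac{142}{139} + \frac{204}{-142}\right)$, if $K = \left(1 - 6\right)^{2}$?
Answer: $- \frac{102400}{9869} \approx -10.376$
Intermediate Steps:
$K = 25$ ($K = \left(-5\right)^{2} = 25$)
$K \left(\frac{142}{139} + \frac{204}{-142}\right) = 25 \left(\frac{142}{139} + \frac{204}{-142}\right) = 25 \left(142 \cdot \frac{1}{139} + 204 \left(- \frac{1}{142}\right)\right) = 25 \left(\frac{142}{139} - \frac{102}{71}\right) = 25 \left(- \frac{4096}{9869}\right) = - \frac{102400}{9869}$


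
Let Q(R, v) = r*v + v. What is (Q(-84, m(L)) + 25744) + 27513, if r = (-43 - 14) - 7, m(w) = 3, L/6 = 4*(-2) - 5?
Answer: 53068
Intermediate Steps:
L = -78 (L = 6*(4*(-2) - 5) = 6*(-8 - 5) = 6*(-13) = -78)
r = -64 (r = -57 - 7 = -64)
Q(R, v) = -63*v (Q(R, v) = -64*v + v = -63*v)
(Q(-84, m(L)) + 25744) + 27513 = (-63*3 + 25744) + 27513 = (-189 + 25744) + 27513 = 25555 + 27513 = 53068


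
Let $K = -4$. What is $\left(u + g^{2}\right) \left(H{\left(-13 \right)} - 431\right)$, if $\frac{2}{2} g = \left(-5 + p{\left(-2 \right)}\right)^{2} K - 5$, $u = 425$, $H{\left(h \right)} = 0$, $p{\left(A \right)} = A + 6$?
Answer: $-218086$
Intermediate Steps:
$p{\left(A \right)} = 6 + A$
$g = -9$ ($g = \left(-5 + \left(6 - 2\right)\right)^{2} \left(-4\right) - 5 = \left(-5 + 4\right)^{2} \left(-4\right) - 5 = \left(-1\right)^{2} \left(-4\right) - 5 = 1 \left(-4\right) - 5 = -4 - 5 = -9$)
$\left(u + g^{2}\right) \left(H{\left(-13 \right)} - 431\right) = \left(425 + \left(-9\right)^{2}\right) \left(0 - 431\right) = \left(425 + 81\right) \left(-431\right) = 506 \left(-431\right) = -218086$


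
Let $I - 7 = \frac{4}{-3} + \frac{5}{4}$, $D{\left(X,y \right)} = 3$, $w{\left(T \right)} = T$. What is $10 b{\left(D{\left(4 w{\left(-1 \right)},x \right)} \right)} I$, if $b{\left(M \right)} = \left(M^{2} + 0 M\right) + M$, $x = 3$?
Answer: $830$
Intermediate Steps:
$b{\left(M \right)} = M + M^{2}$ ($b{\left(M \right)} = \left(M^{2} + 0\right) + M = M^{2} + M = M + M^{2}$)
$I = \frac{83}{12}$ ($I = 7 + \left(\frac{4}{-3} + \frac{5}{4}\right) = 7 + \left(4 \left(- \frac{1}{3}\right) + 5 \cdot \frac{1}{4}\right) = 7 + \left(- \frac{4}{3} + \frac{5}{4}\right) = 7 - \frac{1}{12} = \frac{83}{12} \approx 6.9167$)
$10 b{\left(D{\left(4 w{\left(-1 \right)},x \right)} \right)} I = 10 \cdot 3 \left(1 + 3\right) \frac{83}{12} = 10 \cdot 3 \cdot 4 \cdot \frac{83}{12} = 10 \cdot 12 \cdot \frac{83}{12} = 120 \cdot \frac{83}{12} = 830$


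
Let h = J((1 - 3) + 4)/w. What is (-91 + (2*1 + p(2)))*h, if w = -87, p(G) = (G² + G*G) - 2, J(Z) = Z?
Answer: 166/87 ≈ 1.9080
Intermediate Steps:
p(G) = -2 + 2*G² (p(G) = (G² + G²) - 2 = 2*G² - 2 = -2 + 2*G²)
h = -2/87 (h = ((1 - 3) + 4)/(-87) = (-2 + 4)*(-1/87) = 2*(-1/87) = -2/87 ≈ -0.022988)
(-91 + (2*1 + p(2)))*h = (-91 + (2*1 + (-2 + 2*2²)))*(-2/87) = (-91 + (2 + (-2 + 2*4)))*(-2/87) = (-91 + (2 + (-2 + 8)))*(-2/87) = (-91 + (2 + 6))*(-2/87) = (-91 + 8)*(-2/87) = -83*(-2/87) = 166/87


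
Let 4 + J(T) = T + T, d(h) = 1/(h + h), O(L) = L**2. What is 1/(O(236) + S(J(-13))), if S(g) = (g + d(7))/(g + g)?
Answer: 840/46785059 ≈ 1.7954e-5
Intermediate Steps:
d(h) = 1/(2*h)
J(T) = -4 + 2*T (J(T) = -4 + (T + T) = -4 + 2*T)
S(g) = (1/14 + g)/(2*g) (S(g) = (g + (1/2)/7)/(g + g) = (g + (1/2)*(1/7))/((2*g)) = (g + 1/14)*(1/(2*g)) = (1/14 + g)*(1/(2*g)) = (1/14 + g)/(2*g))
1/(O(236) + S(J(-13))) = 1/(236**2 + (1 + 14*(-4 + 2*(-13)))/(28*(-4 + 2*(-13)))) = 1/(55696 + (1 + 14*(-4 - 26))/(28*(-4 - 26))) = 1/(55696 + (1/28)*(1 + 14*(-30))/(-30)) = 1/(55696 + (1/28)*(-1/30)*(1 - 420)) = 1/(55696 + (1/28)*(-1/30)*(-419)) = 1/(55696 + 419/840) = 1/(46785059/840) = 840/46785059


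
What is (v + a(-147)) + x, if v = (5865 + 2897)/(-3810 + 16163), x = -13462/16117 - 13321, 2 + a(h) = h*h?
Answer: 1649662013154/199093301 ≈ 8285.9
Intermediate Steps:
a(h) = -2 + h² (a(h) = -2 + h*h = -2 + h²)
x = -214708019/16117 (x = -13462*1/16117 - 13321 = -13462/16117 - 13321 = -214708019/16117 ≈ -13322.)
v = 8762/12353 ≈ 0.70930
(v + a(-147)) + x = (8762/12353 + (-2 + (-147)²)) - 214708019/16117 = (8762/12353 + (-2 + 21609)) - 214708019/16117 = (8762/12353 + 21607) - 214708019/16117 = 266920033/12353 - 214708019/16117 = 1649662013154/199093301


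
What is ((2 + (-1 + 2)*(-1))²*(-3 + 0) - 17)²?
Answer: 400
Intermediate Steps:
((2 + (-1 + 2)*(-1))²*(-3 + 0) - 17)² = ((2 + 1*(-1))²*(-3) - 17)² = ((2 - 1)²*(-3) - 17)² = (1²*(-3) - 17)² = (1*(-3) - 17)² = (-3 - 17)² = (-20)² = 400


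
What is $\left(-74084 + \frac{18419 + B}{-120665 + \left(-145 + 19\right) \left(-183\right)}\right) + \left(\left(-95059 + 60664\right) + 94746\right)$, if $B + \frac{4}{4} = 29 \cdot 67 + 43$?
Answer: $- \frac{1340457335}{97607} \approx -13733.0$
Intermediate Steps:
$B = 1985$ ($B = -1 + \left(29 \cdot 67 + 43\right) = -1 + \left(1943 + 43\right) = -1 + 1986 = 1985$)
$\left(-74084 + \frac{18419 + B}{-120665 + \left(-145 + 19\right) \left(-183\right)}\right) + \left(\left(-95059 + 60664\right) + 94746\right) = \left(-74084 + \frac{18419 + 1985}{-120665 + \left(-145 + 19\right) \left(-183\right)}\right) + \left(\left(-95059 + 60664\right) + 94746\right) = \left(-74084 + \frac{20404}{-120665 - -23058}\right) + \left(-34395 + 94746\right) = \left(-74084 + \frac{20404}{-120665 + 23058}\right) + 60351 = \left(-74084 + \frac{20404}{-97607}\right) + 60351 = \left(-74084 + 20404 \left(- \frac{1}{97607}\right)\right) + 60351 = \left(-74084 - \frac{20404}{97607}\right) + 60351 = - \frac{7231137392}{97607} + 60351 = - \frac{1340457335}{97607}$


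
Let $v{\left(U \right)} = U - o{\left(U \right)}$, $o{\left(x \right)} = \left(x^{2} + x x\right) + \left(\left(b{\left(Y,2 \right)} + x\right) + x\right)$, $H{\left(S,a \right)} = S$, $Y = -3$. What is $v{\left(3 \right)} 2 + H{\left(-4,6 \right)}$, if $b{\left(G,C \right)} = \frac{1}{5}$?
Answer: $- \frac{232}{5} \approx -46.4$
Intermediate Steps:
$b{\left(G,C \right)} = \frac{1}{5}$
$o{\left(x \right)} = \frac{1}{5} + 2 x + 2 x^{2}$ ($o{\left(x \right)} = \left(x^{2} + x x\right) + \left(\left(\frac{1}{5} + x\right) + x\right) = \left(x^{2} + x^{2}\right) + \left(\frac{1}{5} + 2 x\right) = 2 x^{2} + \left(\frac{1}{5} + 2 x\right) = \frac{1}{5} + 2 x + 2 x^{2}$)
$v{\left(U \right)} = - \frac{1}{5} - U - 2 U^{2}$ ($v{\left(U \right)} = U - \left(\frac{1}{5} + 2 U + 2 U^{2}\right) = - \frac{1}{5} - U - 2 U^{2}$)
$v{\left(3 \right)} 2 + H{\left(-4,6 \right)} = \left(- \frac{1}{5} - 3 - 2 \cdot 3^{2}\right) 2 - 4 = \left(- \frac{1}{5} - 3 - 18\right) 2 - 4 = \left(- \frac{106}{5}\right) 2 - 4 = - \frac{212}{5} - 4 = - \frac{232}{5}$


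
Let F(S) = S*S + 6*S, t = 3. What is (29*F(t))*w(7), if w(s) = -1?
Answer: -783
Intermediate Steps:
F(S) = S² + 6*S
(29*F(t))*w(7) = (29*(3*(6 + 3)))*(-1) = (29*(3*9))*(-1) = (29*27)*(-1) = 783*(-1) = -783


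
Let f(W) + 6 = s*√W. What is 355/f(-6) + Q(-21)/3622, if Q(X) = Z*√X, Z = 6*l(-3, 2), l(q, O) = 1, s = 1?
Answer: -355/7 - 355*I*√6/42 + 3*I*√21/1811 ≈ -50.714 - 20.696*I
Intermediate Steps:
f(W) = -6 + √W (f(W) = -6 + 1*√W = -6 + √W)
Z = 6 (Z = 6*1 = 6)
Q(X) = 6*√X
355/f(-6) + Q(-21)/3622 = 355/(-6 + √(-6)) + (6*√(-21))/3622 = 355/(-6 + I*√6) + (6*(I*√21))*(1/3622) = 355/(-6 + I*√6) + (6*I*√21)*(1/3622) = 355/(-6 + I*√6) + 3*I*√21/1811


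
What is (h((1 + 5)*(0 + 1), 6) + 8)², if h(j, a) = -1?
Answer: 49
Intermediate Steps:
(h((1 + 5)*(0 + 1), 6) + 8)² = (-1 + 8)² = 7² = 49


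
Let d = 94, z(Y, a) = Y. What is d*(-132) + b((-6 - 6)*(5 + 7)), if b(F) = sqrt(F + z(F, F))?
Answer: -12408 + 12*I*sqrt(2) ≈ -12408.0 + 16.971*I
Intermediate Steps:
b(F) = sqrt(2)*sqrt(F) (b(F) = sqrt(F + F) = sqrt(2*F) = sqrt(2)*sqrt(F))
d*(-132) + b((-6 - 6)*(5 + 7)) = 94*(-132) + sqrt(2)*sqrt((-6 - 6)*(5 + 7)) = -12408 + sqrt(2)*sqrt(-12*12) = -12408 + sqrt(2)*sqrt(-144) = -12408 + sqrt(2)*(12*I) = -12408 + 12*I*sqrt(2)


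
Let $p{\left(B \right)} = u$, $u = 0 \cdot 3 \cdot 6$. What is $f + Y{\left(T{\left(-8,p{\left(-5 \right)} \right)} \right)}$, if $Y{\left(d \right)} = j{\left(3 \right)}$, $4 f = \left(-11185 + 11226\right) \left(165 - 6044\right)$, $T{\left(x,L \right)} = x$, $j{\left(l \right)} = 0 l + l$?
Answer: $- \frac{241027}{4} \approx -60257.0$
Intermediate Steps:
$j{\left(l \right)} = l$ ($j{\left(l \right)} = 0 + l = l$)
$u = 0$ ($u = 0 \cdot 6 = 0$)
$p{\left(B \right)} = 0$
$f = - \frac{241039}{4}$ ($f = \frac{\left(-11185 + 11226\right) \left(165 - 6044\right)}{4} = \frac{41 \left(-5879\right)}{4} = \frac{1}{4} \left(-241039\right) = - \frac{241039}{4} \approx -60260.0$)
$Y{\left(d \right)} = 3$
$f + Y{\left(T{\left(-8,p{\left(-5 \right)} \right)} \right)} = - \frac{241039}{4} + 3 = - \frac{241027}{4}$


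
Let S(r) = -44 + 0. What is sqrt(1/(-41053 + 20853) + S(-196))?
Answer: I*sqrt(179537802)/2020 ≈ 6.6333*I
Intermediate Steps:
S(r) = -44
sqrt(1/(-41053 + 20853) + S(-196)) = sqrt(1/(-41053 + 20853) - 44) = sqrt(1/(-20200) - 44) = sqrt(-1/20200 - 44) = sqrt(-888801/20200) = I*sqrt(179537802)/2020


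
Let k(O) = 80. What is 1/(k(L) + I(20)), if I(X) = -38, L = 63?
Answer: 1/42 ≈ 0.023810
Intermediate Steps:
1/(k(L) + I(20)) = 1/(80 - 38) = 1/42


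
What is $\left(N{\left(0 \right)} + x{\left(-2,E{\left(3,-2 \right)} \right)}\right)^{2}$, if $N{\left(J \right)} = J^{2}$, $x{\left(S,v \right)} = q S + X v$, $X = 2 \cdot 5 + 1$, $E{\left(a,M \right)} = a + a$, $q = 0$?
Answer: $4356$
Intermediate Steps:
$E{\left(a,M \right)} = 2 a$
$X = 11$ ($X = 10 + 1 = 11$)
$x{\left(S,v \right)} = 11 v$ ($x{\left(S,v \right)} = 0 S + 11 v = 0 + 11 v = 11 v$)
$\left(N{\left(0 \right)} + x{\left(-2,E{\left(3,-2 \right)} \right)}\right)^{2} = \left(0^{2} + 11 \cdot 2 \cdot 3\right)^{2} = \left(0 + 11 \cdot 6\right)^{2} = \left(0 + 66\right)^{2} = 66^{2} = 4356$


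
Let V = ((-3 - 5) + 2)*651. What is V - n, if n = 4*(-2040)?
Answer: 4254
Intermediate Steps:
n = -8160
V = -3906 (V = (-8 + 2)*651 = -6*651 = -3906)
V - n = -3906 - 1*(-8160) = -3906 + 8160 = 4254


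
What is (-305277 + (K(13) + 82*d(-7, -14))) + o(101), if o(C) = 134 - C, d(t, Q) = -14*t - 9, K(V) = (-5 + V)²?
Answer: -297882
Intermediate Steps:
d(t, Q) = -9 - 14*t
(-305277 + (K(13) + 82*d(-7, -14))) + o(101) = (-305277 + ((-5 + 13)² + 82*(-9 - 14*(-7)))) + (134 - 1*101) = (-305277 + (8² + 82*(-9 + 98))) + (134 - 101) = (-305277 + (64 + 82*89)) + 33 = (-305277 + (64 + 7298)) + 33 = (-305277 + 7362) + 33 = -297915 + 33 = -297882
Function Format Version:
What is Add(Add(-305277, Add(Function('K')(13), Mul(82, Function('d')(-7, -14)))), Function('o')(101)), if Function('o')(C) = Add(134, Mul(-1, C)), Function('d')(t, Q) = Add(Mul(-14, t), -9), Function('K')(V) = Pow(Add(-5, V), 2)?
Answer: -297882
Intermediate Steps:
Function('d')(t, Q) = Add(-9, Mul(-14, t))
Add(Add(-305277, Add(Function('K')(13), Mul(82, Function('d')(-7, -14)))), Function('o')(101)) = Add(Add(-305277, Add(Pow(Add(-5, 13), 2), Mul(82, Add(-9, Mul(-14, -7))))), Add(134, Mul(-1, 101))) = Add(Add(-305277, Add(Pow(8, 2), Mul(82, Add(-9, 98)))), Add(134, -101)) = Add(Add(-305277, Add(64, Mul(82, 89))), 33) = Add(Add(-305277, Add(64, 7298)), 33) = Add(Add(-305277, 7362), 33) = Add(-297915, 33) = -297882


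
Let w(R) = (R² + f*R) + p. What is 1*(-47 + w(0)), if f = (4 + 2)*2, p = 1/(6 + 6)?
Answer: -563/12 ≈ -46.917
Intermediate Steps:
p = 1/12 ≈ 0.083333
f = 12 (f = 6*2 = 12)
w(R) = 1/12 + R² + 12*R (w(R) = (R² + 12*R) + 1/12 = 1/12 + R² + 12*R)
1*(-47 + w(0)) = 1*(-47 + (1/12 + 0² + 12*0)) = 1*(-47 + (1/12 + 0 + 0)) = 1*(-47 + 1/12) = 1*(-563/12) = -563/12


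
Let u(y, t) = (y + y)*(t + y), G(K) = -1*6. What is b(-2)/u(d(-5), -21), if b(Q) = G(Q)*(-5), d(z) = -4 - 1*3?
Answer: 15/196 ≈ 0.076531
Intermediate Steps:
G(K) = -6
d(z) = -7 (d(z) = -4 - 3 = -7)
u(y, t) = 2*y*(t + y) (u(y, t) = (2*y)*(t + y) = 2*y*(t + y))
b(Q) = 30 (b(Q) = -6*(-5) = 30)
b(-2)/u(d(-5), -21) = 30/((2*(-7)*(-21 - 7))) = 30/((2*(-7)*(-28))) = 30/392 = 30*(1/392) = 15/196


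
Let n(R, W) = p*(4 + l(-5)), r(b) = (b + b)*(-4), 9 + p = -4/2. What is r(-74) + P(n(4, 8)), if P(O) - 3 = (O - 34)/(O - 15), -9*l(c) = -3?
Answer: 112105/188 ≈ 596.30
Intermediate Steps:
l(c) = ⅓ (l(c) = -⅑*(-3) = ⅓)
p = -11 (p = -9 - 4/2 = -9 - 4*½ = -9 - 2 = -11)
r(b) = -8*b (r(b) = (2*b)*(-4) = -8*b)
n(R, W) = -143/3 (n(R, W) = -11*(4 + ⅓) = -11*13/3 = -143/3)
P(O) = 3 + (-34 + O)/(-15 + O) (P(O) = 3 + (O - 34)/(O - 15) = 3 + (-34 + O)/(-15 + O))
r(-74) + P(n(4, 8)) = -8*(-74) + (-79 + 4*(-143/3))/(-15 - 143/3) = 592 + (-79 - 572/3)/(-188/3) = 592 - 3/188*(-809/3) = 592 + 809/188 = 112105/188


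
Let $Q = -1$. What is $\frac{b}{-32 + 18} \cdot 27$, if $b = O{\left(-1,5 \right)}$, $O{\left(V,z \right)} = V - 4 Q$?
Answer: $- \frac{81}{14} \approx -5.7857$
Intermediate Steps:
$O{\left(V,z \right)} = 4 + V$ ($O{\left(V,z \right)} = V - -4 = V + 4 = 4 + V$)
$b = 3$ ($b = 4 - 1 = 3$)
$\frac{b}{-32 + 18} \cdot 27 = \frac{1}{-32 + 18} \cdot 3 \cdot 27 = \frac{1}{-14} \cdot 3 \cdot 27 = \left(- \frac{1}{14}\right) 3 \cdot 27 = \left(- \frac{3}{14}\right) 27 = - \frac{81}{14}$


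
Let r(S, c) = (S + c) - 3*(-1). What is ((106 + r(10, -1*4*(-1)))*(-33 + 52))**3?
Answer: 12763686753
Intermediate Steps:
r(S, c) = 3 + S + c (r(S, c) = (S + c) + 3 = 3 + S + c)
((106 + r(10, -1*4*(-1)))*(-33 + 52))**3 = ((106 + (3 + 10 - 1*4*(-1)))*(-33 + 52))**3 = ((106 + (3 + 10 - 4*(-1)))*19)**3 = ((106 + (3 + 10 + 4))*19)**3 = ((106 + 17)*19)**3 = (123*19)**3 = 2337**3 = 12763686753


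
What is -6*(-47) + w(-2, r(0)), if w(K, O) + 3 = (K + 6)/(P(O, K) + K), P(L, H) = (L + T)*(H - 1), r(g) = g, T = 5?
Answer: 4739/17 ≈ 278.76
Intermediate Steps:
P(L, H) = (-1 + H)*(5 + L) (P(L, H) = (L + 5)*(H - 1) = (5 + L)*(-1 + H) = (-1 + H)*(5 + L))
w(K, O) = -3 + (6 + K)/(-5 - O + 6*K + K*O) (w(K, O) = -3 + (K + 6)/((-5 - O + 5*K + K*O) + K) = -3 + (6 + K)/(-5 - O + 6*K + K*O))
-6*(-47) + w(-2, r(0)) = -6*(-47) + (21 - 17*(-2) + 3*0 - 3*(-2)*0)/(-5 - 1*0 + 6*(-2) - 2*0) = 282 + (21 + 34 + 0 + 0)/(-5 + 0 - 12 + 0) = 282 + 55/(-17) = 282 - 1/17*55 = 282 - 55/17 = 4739/17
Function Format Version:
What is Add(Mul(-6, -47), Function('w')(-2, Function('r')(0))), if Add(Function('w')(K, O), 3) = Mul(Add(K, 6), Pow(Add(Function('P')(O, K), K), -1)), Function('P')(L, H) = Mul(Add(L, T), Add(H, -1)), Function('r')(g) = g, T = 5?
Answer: Rational(4739, 17) ≈ 278.76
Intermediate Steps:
Function('P')(L, H) = Mul(Add(-1, H), Add(5, L)) (Function('P')(L, H) = Mul(Add(L, 5), Add(H, -1)) = Mul(Add(5, L), Add(-1, H)) = Mul(Add(-1, H), Add(5, L)))
Function('w')(K, O) = Add(-3, Mul(Pow(Add(-5, Mul(-1, O), Mul(6, K), Mul(K, O)), -1), Add(6, K))) (Function('w')(K, O) = Add(-3, Mul(Add(K, 6), Pow(Add(Add(-5, Mul(-1, O), Mul(5, K), Mul(K, O)), K), -1))) = Add(-3, Mul(Add(6, K), Pow(Add(-5, Mul(-1, O), Mul(6, K), Mul(K, O)), -1))) = Add(-3, Mul(Pow(Add(-5, Mul(-1, O), Mul(6, K), Mul(K, O)), -1), Add(6, K))))
Add(Mul(-6, -47), Function('w')(-2, Function('r')(0))) = Add(Mul(-6, -47), Mul(Pow(Add(-5, Mul(-1, 0), Mul(6, -2), Mul(-2, 0)), -1), Add(21, Mul(-17, -2), Mul(3, 0), Mul(-3, -2, 0)))) = Add(282, Mul(Pow(Add(-5, 0, -12, 0), -1), Add(21, 34, 0, 0))) = Add(282, Mul(Pow(-17, -1), 55)) = Add(282, Mul(Rational(-1, 17), 55)) = Add(282, Rational(-55, 17)) = Rational(4739, 17)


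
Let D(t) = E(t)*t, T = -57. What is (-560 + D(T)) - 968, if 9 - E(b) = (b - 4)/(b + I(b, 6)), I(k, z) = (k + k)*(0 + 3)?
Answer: -14226/7 ≈ -2032.3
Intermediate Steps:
I(k, z) = 6*k (I(k, z) = (2*k)*3 = 6*k)
E(b) = 9 - (-4 + b)/(7*b) (E(b) = 9 - (b - 4)/(b + 6*b) = 9 - (-4 + b)/(7*b))
D(t) = 4/7 + 62*t/7 (D(t) = (2*(2 + 31*t)/(7*t))*t = 4/7 + 62*t/7)
(-560 + D(T)) - 968 = (-560 + (4/7 + (62/7)*(-57))) - 968 = (-560 + (4/7 - 3534/7)) - 968 = (-560 - 3530/7) - 968 = -7450/7 - 968 = -14226/7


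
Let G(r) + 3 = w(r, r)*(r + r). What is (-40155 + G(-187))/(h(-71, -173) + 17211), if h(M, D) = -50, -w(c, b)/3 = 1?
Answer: -39036/17161 ≈ -2.2747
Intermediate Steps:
w(c, b) = -3 (w(c, b) = -3*1 = -3)
G(r) = -3 - 6*r (G(r) = -3 - 3*(r + r) = -3 - 6*r)
(-40155 + G(-187))/(h(-71, -173) + 17211) = (-40155 + (-3 - 6*(-187)))/(-50 + 17211) = (-40155 + (-3 + 1122))/17161 = (-40155 + 1119)*(1/17161) = -39036*1/17161 = -39036/17161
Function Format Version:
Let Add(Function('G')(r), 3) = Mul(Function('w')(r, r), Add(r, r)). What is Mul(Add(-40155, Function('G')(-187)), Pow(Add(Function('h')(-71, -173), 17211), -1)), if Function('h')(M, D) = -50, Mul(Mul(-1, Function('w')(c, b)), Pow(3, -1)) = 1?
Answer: Rational(-39036, 17161) ≈ -2.2747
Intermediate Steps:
Function('w')(c, b) = -3 (Function('w')(c, b) = Mul(-3, 1) = -3)
Function('G')(r) = Add(-3, Mul(-6, r)) (Function('G')(r) = Add(-3, Mul(-3, Add(r, r))) = Add(-3, Mul(-3, Mul(2, r))) = Add(-3, Mul(-6, r)))
Mul(Add(-40155, Function('G')(-187)), Pow(Add(Function('h')(-71, -173), 17211), -1)) = Mul(Add(-40155, Add(-3, Mul(-6, -187))), Pow(Add(-50, 17211), -1)) = Mul(Add(-40155, Add(-3, 1122)), Pow(17161, -1)) = Mul(Add(-40155, 1119), Rational(1, 17161)) = Mul(-39036, Rational(1, 17161)) = Rational(-39036, 17161)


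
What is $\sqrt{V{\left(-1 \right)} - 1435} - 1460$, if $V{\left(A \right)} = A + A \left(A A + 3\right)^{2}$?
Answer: $-1460 + 22 i \sqrt{3} \approx -1460.0 + 38.105 i$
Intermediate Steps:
$V{\left(A \right)} = A + A \left(3 + A^{2}\right)^{2}$ ($V{\left(A \right)} = A + A \left(A^{2} + 3\right)^{2} = A + A \left(3 + A^{2}\right)^{2}$)
$\sqrt{V{\left(-1 \right)} - 1435} - 1460 = \sqrt{- (1 + \left(3 + \left(-1\right)^{2}\right)^{2}) - 1435} - 1460 = \sqrt{- (1 + \left(3 + 1\right)^{2}) - 1435} - 1460 = \sqrt{- (1 + 4^{2}) - 1435} - 1460 = \sqrt{- (1 + 16) - 1435} - 1460 = \sqrt{\left(-1\right) 17 - 1435} - 1460 = \sqrt{-17 - 1435} - 1460 = \sqrt{-1452} - 1460 = 22 i \sqrt{3} - 1460 = -1460 + 22 i \sqrt{3}$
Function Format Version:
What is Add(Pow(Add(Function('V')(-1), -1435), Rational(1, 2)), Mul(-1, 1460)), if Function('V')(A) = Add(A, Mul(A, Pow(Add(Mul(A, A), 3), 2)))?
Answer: Add(-1460, Mul(22, I, Pow(3, Rational(1, 2)))) ≈ Add(-1460.0, Mul(38.105, I))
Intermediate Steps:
Function('V')(A) = Add(A, Mul(A, Pow(Add(3, Pow(A, 2)), 2))) (Function('V')(A) = Add(A, Mul(A, Pow(Add(Pow(A, 2), 3), 2))) = Add(A, Mul(A, Pow(Add(3, Pow(A, 2)), 2))))
Add(Pow(Add(Function('V')(-1), -1435), Rational(1, 2)), Mul(-1, 1460)) = Add(Pow(Add(Mul(-1, Add(1, Pow(Add(3, Pow(-1, 2)), 2))), -1435), Rational(1, 2)), Mul(-1, 1460)) = Add(Pow(Add(Mul(-1, Add(1, Pow(Add(3, 1), 2))), -1435), Rational(1, 2)), -1460) = Add(Pow(Add(Mul(-1, Add(1, Pow(4, 2))), -1435), Rational(1, 2)), -1460) = Add(Pow(Add(Mul(-1, Add(1, 16)), -1435), Rational(1, 2)), -1460) = Add(Pow(Add(Mul(-1, 17), -1435), Rational(1, 2)), -1460) = Add(Pow(Add(-17, -1435), Rational(1, 2)), -1460) = Add(Pow(-1452, Rational(1, 2)), -1460) = Add(Mul(22, I, Pow(3, Rational(1, 2))), -1460) = Add(-1460, Mul(22, I, Pow(3, Rational(1, 2))))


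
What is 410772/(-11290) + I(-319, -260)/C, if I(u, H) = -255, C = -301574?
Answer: -61937638089/1702385230 ≈ -36.383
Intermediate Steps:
410772/(-11290) + I(-319, -260)/C = 410772/(-11290) - 255/(-301574) = 410772*(-1/11290) - 255*(-1/301574) = -205386/5645 + 255/301574 = -61937638089/1702385230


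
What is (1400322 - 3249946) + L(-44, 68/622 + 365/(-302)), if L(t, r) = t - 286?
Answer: -1849954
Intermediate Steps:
L(t, r) = -286 + t
(1400322 - 3249946) + L(-44, 68/622 + 365/(-302)) = (1400322 - 3249946) + (-286 - 44) = -1849624 - 330 = -1849954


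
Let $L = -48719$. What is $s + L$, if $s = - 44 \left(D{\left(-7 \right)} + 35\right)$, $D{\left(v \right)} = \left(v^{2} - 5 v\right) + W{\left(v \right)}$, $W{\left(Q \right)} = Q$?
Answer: $-53647$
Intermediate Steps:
$D{\left(v \right)} = v^{2} - 4 v$ ($D{\left(v \right)} = \left(v^{2} - 5 v\right) + v = v^{2} - 4 v$)
$s = -4928$ ($s = - 44 \left(- 7 \left(-4 - 7\right) + 35\right) = - 44 \left(\left(-7\right) \left(-11\right) + 35\right) = - 44 \left(77 + 35\right) = \left(-44\right) 112 = -4928$)
$s + L = -4928 - 48719 = -53647$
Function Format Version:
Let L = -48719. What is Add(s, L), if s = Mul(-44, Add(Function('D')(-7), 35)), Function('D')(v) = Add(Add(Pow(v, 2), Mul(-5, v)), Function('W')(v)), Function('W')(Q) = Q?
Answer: -53647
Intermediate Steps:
Function('D')(v) = Add(Pow(v, 2), Mul(-4, v)) (Function('D')(v) = Add(Add(Pow(v, 2), Mul(-5, v)), v) = Add(Pow(v, 2), Mul(-4, v)))
s = -4928 (s = Mul(-44, Add(Mul(-7, Add(-4, -7)), 35)) = Mul(-44, Add(Mul(-7, -11), 35)) = Mul(-44, Add(77, 35)) = Mul(-44, 112) = -4928)
Add(s, L) = Add(-4928, -48719) = -53647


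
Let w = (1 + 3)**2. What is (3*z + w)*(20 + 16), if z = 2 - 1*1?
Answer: 684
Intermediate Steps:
w = 16 (w = 4**2 = 16)
z = 1 (z = 2 - 1 = 1)
(3*z + w)*(20 + 16) = (3*1 + 16)*(20 + 16) = (3 + 16)*36 = 19*36 = 684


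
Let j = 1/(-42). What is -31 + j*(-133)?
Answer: -167/6 ≈ -27.833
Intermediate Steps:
j = -1/42 ≈ -0.023810
-31 + j*(-133) = -31 - 1/42*(-133) = -31 + 19/6 = -167/6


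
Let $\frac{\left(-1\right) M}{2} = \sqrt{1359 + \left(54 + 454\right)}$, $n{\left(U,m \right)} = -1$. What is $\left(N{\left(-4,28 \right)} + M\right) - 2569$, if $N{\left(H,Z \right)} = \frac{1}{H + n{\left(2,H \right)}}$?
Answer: $- \frac{12846}{5} - 2 \sqrt{1867} \approx -2655.6$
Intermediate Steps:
$N{\left(H,Z \right)} = \frac{1}{-1 + H}$ ($N{\left(H,Z \right)} = \frac{1}{H - 1} = \frac{1}{-1 + H}$)
$M = - 2 \sqrt{1867}$ ($M = - 2 \sqrt{1359 + \left(54 + 454\right)} = - 2 \sqrt{1359 + 508} = - 2 \sqrt{1867} \approx -86.418$)
$\left(N{\left(-4,28 \right)} + M\right) - 2569 = \left(\frac{1}{-1 - 4} - 2 \sqrt{1867}\right) - 2569 = \left(\frac{1}{-5} - 2 \sqrt{1867}\right) - 2569 = \left(- \frac{1}{5} - 2 \sqrt{1867}\right) - 2569 = - \frac{12846}{5} - 2 \sqrt{1867}$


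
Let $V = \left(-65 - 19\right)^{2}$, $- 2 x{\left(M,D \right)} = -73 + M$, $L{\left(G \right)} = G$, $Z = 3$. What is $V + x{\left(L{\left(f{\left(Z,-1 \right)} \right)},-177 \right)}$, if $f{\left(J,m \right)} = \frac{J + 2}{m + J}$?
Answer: $\frac{28365}{4} \approx 7091.3$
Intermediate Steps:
$f{\left(J,m \right)} = \frac{2 + J}{J + m}$
$x{\left(M,D \right)} = \frac{73}{2} - \frac{M}{2}$ ($x{\left(M,D \right)} = - \frac{-73 + M}{2} = \frac{73}{2} - \frac{M}{2}$)
$V = 7056$ ($V = \left(-84\right)^{2} = 7056$)
$V + x{\left(L{\left(f{\left(Z,-1 \right)} \right)},-177 \right)} = 7056 + \left(\frac{73}{2} - \frac{\frac{1}{3 - 1} \left(2 + 3\right)}{2}\right) = 7056 + \left(\frac{73}{2} - \frac{\frac{1}{2} \cdot 5}{2}\right) = 7056 + \left(\frac{73}{2} - \frac{5}{4}\right) = 7056 + \frac{141}{4} = \frac{28365}{4}$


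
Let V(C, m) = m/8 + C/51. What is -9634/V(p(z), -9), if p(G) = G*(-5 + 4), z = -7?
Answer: 3930672/403 ≈ 9753.5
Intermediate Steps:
p(G) = -G (p(G) = G*(-1) = -G)
V(C, m) = m/8 + C/51 (V(C, m) = m*(⅛) + C*(1/51) = m/8 + C/51)
-9634/V(p(z), -9) = -9634/((⅛)*(-9) + (-1*(-7))/51) = -9634/(-9/8 + (1/51)*7) = -9634/(-9/8 + 7/51) = -9634/(-403/408) = -9634*(-408/403) = 3930672/403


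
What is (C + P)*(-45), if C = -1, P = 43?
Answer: -1890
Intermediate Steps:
(C + P)*(-45) = (-1 + 43)*(-45) = 42*(-45) = -1890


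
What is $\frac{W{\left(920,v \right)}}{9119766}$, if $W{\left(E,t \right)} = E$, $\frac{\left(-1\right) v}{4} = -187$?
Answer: $\frac{460}{4559883} \approx 0.00010088$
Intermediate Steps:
$v = 748$ ($v = \left(-4\right) \left(-187\right) = 748$)
$\frac{W{\left(920,v \right)}}{9119766} = \frac{920}{9119766} = 920 \cdot \frac{1}{9119766} = \frac{460}{4559883}$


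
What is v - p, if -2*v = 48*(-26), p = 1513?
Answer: -889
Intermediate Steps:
v = 624 (v = -24*(-26) = -½*(-1248) = 624)
v - p = 624 - 1*1513 = 624 - 1513 = -889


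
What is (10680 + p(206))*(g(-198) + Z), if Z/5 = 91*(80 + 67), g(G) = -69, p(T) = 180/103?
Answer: 73512299520/103 ≈ 7.1371e+8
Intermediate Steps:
p(T) = 180/103 (p(T) = 180*(1/103) = 180/103)
Z = 66885 (Z = 5*(91*(80 + 67)) = 5*(91*147) = 5*13377 = 66885)
(10680 + p(206))*(g(-198) + Z) = (10680 + 180/103)*(-69 + 66885) = (1100220/103)*66816 = 73512299520/103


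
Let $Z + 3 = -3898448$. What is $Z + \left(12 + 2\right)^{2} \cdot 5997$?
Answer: $-2723039$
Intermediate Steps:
$Z = -3898451$ ($Z = -3 - 3898448 = -3898451$)
$Z + \left(12 + 2\right)^{2} \cdot 5997 = -3898451 + \left(12 + 2\right)^{2} \cdot 5997 = -3898451 + 14^{2} \cdot 5997 = -3898451 + 196 \cdot 5997 = -3898451 + 1175412 = -2723039$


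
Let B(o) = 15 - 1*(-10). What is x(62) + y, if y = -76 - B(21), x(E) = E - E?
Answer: -101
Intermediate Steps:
x(E) = 0
B(o) = 25 (B(o) = 15 + 10 = 25)
y = -101 (y = -76 - 1*25 = -76 - 25 = -101)
x(62) + y = 0 - 101 = -101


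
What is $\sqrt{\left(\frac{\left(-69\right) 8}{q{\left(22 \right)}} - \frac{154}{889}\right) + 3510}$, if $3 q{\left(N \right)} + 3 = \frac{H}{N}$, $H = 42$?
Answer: $\frac{\sqrt{81093818}}{127} \approx 70.907$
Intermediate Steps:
$q{\left(N \right)} = -1 + \frac{14}{N}$ ($q{\left(N \right)} = -1 + \frac{42 \frac{1}{N}}{3} = -1 + \frac{14}{N}$)
$\sqrt{\left(\frac{\left(-69\right) 8}{q{\left(22 \right)}} - \frac{154}{889}\right) + 3510} = \sqrt{\left(\frac{\left(-69\right) 8}{\frac{1}{22} \left(14 - 22\right)} - \frac{154}{889}\right) + 3510} = \sqrt{\left(- \frac{552}{\frac{1}{22} \left(14 - 22\right)} - \frac{22}{127}\right) + 3510} = \sqrt{\left(- \frac{552}{\frac{1}{22} \left(-8\right)} - \frac{22}{127}\right) + 3510} = \sqrt{\left(- \frac{552}{- \frac{4}{11}} - \frac{22}{127}\right) + 3510} = \sqrt{\left(\left(-552\right) \left(- \frac{11}{4}\right) - \frac{22}{127}\right) + 3510} = \sqrt{\left(1518 - \frac{22}{127}\right) + 3510} = \sqrt{\frac{192764}{127} + 3510} = \sqrt{\frac{638534}{127}} = \frac{\sqrt{81093818}}{127}$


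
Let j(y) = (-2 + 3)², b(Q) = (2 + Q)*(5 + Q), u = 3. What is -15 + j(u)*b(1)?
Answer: 3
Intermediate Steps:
j(y) = 1 (j(y) = 1² = 1)
-15 + j(u)*b(1) = -15 + 1*(10 + 1² + 7*1) = -15 + 1*(10 + 1 + 7) = -15 + 1*18 = -15 + 18 = 3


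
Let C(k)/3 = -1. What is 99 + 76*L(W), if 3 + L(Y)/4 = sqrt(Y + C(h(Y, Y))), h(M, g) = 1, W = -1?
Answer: -813 + 608*I ≈ -813.0 + 608.0*I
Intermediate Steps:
C(k) = -3 (C(k) = 3*(-1) = -3)
L(Y) = -12 + 4*sqrt(-3 + Y) (L(Y) = -12 + 4*sqrt(Y - 3) = -12 + 4*sqrt(-3 + Y))
99 + 76*L(W) = 99 + 76*(-12 + 4*sqrt(-3 - 1)) = 99 + 76*(-12 + 4*sqrt(-4)) = 99 + 76*(-12 + 4*(2*I)) = 99 + 76*(-12 + 8*I) = 99 + (-912 + 608*I) = -813 + 608*I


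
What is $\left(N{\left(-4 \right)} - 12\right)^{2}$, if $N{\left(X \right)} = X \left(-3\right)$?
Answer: $0$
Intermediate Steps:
$N{\left(X \right)} = - 3 X$
$\left(N{\left(-4 \right)} - 12\right)^{2} = \left(\left(-3\right) \left(-4\right) - 12\right)^{2} = \left(12 - 12\right)^{2} = 0^{2} = 0$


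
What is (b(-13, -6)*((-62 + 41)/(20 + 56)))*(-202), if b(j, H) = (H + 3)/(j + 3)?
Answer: 6363/380 ≈ 16.745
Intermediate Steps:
b(j, H) = (3 + H)/(3 + j)
(b(-13, -6)*((-62 + 41)/(20 + 56)))*(-202) = (((3 - 6)/(3 - 13))*((-62 + 41)/(20 + 56)))*(-202) = ((-3/(-10))*(-21/76))*(-202) = ((-⅒*(-3))*(-21*1/76))*(-202) = ((3/10)*(-21/76))*(-202) = -63/760*(-202) = 6363/380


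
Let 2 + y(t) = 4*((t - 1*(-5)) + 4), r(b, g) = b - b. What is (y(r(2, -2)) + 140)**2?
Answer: 30276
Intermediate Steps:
r(b, g) = 0
y(t) = 34 + 4*t (y(t) = -2 + 4*((t - 1*(-5)) + 4) = -2 + 4*((t + 5) + 4) = -2 + 4*((5 + t) + 4) = -2 + 4*(9 + t) = -2 + (36 + 4*t) = 34 + 4*t)
(y(r(2, -2)) + 140)**2 = ((34 + 4*0) + 140)**2 = ((34 + 0) + 140)**2 = (34 + 140)**2 = 174**2 = 30276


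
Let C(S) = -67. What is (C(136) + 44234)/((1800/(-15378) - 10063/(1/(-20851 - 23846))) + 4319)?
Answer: 113200021/1152812359190 ≈ 9.8195e-5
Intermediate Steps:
(C(136) + 44234)/((1800/(-15378) - 10063/(1/(-20851 - 23846))) + 4319) = (-67 + 44234)/((1800/(-15378) - 10063/(1/(-20851 - 23846))) + 4319) = 44167/((1800*(-1/15378) - 10063/(1/(-44697))) + 4319) = 44167/((-300/2563 - 10063/(-1/44697)) + 4319) = 44167/((-300/2563 - 10063*(-44697)) + 4319) = 44167/((-300/2563 + 449785911) + 4319) = 44167/(1152801289593/2563 + 4319) = 44167/(1152812359190/2563) = 44167*(2563/1152812359190) = 113200021/1152812359190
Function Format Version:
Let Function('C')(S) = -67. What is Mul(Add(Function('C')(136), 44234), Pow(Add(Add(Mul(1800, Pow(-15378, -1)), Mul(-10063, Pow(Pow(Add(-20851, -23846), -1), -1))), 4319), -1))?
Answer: Rational(113200021, 1152812359190) ≈ 9.8195e-5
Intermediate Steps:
Mul(Add(Function('C')(136), 44234), Pow(Add(Add(Mul(1800, Pow(-15378, -1)), Mul(-10063, Pow(Pow(Add(-20851, -23846), -1), -1))), 4319), -1)) = Mul(Add(-67, 44234), Pow(Add(Add(Mul(1800, Pow(-15378, -1)), Mul(-10063, Pow(Pow(Add(-20851, -23846), -1), -1))), 4319), -1)) = Mul(44167, Pow(Add(Add(Mul(1800, Rational(-1, 15378)), Mul(-10063, Pow(Pow(-44697, -1), -1))), 4319), -1)) = Mul(44167, Pow(Add(Add(Rational(-300, 2563), Mul(-10063, Pow(Rational(-1, 44697), -1))), 4319), -1)) = Mul(44167, Pow(Add(Add(Rational(-300, 2563), Mul(-10063, -44697)), 4319), -1)) = Mul(44167, Pow(Add(Add(Rational(-300, 2563), 449785911), 4319), -1)) = Mul(44167, Pow(Add(Rational(1152801289593, 2563), 4319), -1)) = Mul(44167, Pow(Rational(1152812359190, 2563), -1)) = Mul(44167, Rational(2563, 1152812359190)) = Rational(113200021, 1152812359190)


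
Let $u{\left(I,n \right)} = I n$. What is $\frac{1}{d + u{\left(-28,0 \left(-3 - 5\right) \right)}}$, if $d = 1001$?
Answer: $\frac{1}{1001} \approx 0.000999$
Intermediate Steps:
$\frac{1}{d + u{\left(-28,0 \left(-3 - 5\right) \right)}} = \frac{1}{1001 - 28 \cdot 0 \left(-3 - 5\right)} = \frac{1}{1001 - 28 \cdot 0 \left(-8\right)} = \frac{1}{1001 - 0} = \frac{1}{1001 + 0} = \frac{1}{1001}$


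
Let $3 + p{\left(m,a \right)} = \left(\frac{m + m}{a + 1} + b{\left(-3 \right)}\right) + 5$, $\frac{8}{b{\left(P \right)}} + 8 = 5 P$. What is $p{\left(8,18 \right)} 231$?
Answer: $\frac{251790}{437} \approx 576.18$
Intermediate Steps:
$b{\left(P \right)} = \frac{8}{-8 + 5 P}$
$p{\left(m,a \right)} = \frac{38}{23} + \frac{2 m}{1 + a}$ ($p{\left(m,a \right)} = -3 + \left(\left(\frac{m + m}{a + 1} + \frac{8}{-8 + 5 \left(-3\right)}\right) + 5\right) = -3 + \left(\left(\frac{2 m}{1 + a} + \frac{8}{-8 - 15}\right) + 5\right) = -3 + \left(\left(\frac{2 m}{1 + a} + \frac{8}{-23}\right) + 5\right) = -3 + \left(\left(\frac{2 m}{1 + a} + 8 \left(- \frac{1}{23}\right)\right) + 5\right) = -3 + \left(\left(\frac{2 m}{1 + a} - \frac{8}{23}\right) + 5\right) = -3 + \left(\left(- \frac{8}{23} + \frac{2 m}{1 + a}\right) + 5\right) = -3 + \left(\frac{107}{23} + \frac{2 m}{1 + a}\right) = \frac{38}{23} + \frac{2 m}{1 + a}$)
$p{\left(8,18 \right)} 231 = \frac{2 \left(19 + 19 \cdot 18 + 23 \cdot 8\right)}{23 \left(1 + 18\right)} 231 = \frac{2 \left(19 + 342 + 184\right)}{23 \cdot 19} \cdot 231 = \frac{2}{23} \cdot \frac{1}{19} \cdot 545 \cdot 231 = \frac{1090}{437} \cdot 231 = \frac{251790}{437}$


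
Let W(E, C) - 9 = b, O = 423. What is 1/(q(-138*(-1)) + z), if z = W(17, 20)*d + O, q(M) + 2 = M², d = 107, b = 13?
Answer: 1/21819 ≈ 4.5832e-5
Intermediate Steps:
W(E, C) = 22 (W(E, C) = 9 + 13 = 22)
q(M) = -2 + M²
z = 2777 (z = 22*107 + 423 = 2354 + 423 = 2777)
1/(q(-138*(-1)) + z) = 1/((-2 + (-138*(-1))²) + 2777) = 1/((-2 + 138²) + 2777) = 1/((-2 + 19044) + 2777) = 1/(19042 + 2777) = 1/21819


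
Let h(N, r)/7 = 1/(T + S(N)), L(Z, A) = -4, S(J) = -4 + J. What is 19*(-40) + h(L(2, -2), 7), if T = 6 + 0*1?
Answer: -1527/2 ≈ -763.50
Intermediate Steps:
T = 6 (T = 6 + 0 = 6)
h(N, r) = 7/(2 + N) (h(N, r) = 7/(6 + (-4 + N)) = 7/(2 + N))
19*(-40) + h(L(2, -2), 7) = 19*(-40) + 7/(2 - 4) = -760 + 7/(-2) = -760 + 7*(-½) = -760 - 7/2 = -1527/2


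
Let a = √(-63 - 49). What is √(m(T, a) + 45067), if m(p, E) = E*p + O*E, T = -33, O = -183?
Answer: √(45067 - 864*I*√7) ≈ 212.36 - 5.3822*I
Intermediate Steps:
a = 4*I*√7 (a = √(-112) = 4*I*√7 ≈ 10.583*I)
m(p, E) = -183*E + E*p (m(p, E) = E*p - 183*E = -183*E + E*p)
√(m(T, a) + 45067) = √((4*I*√7)*(-183 - 33) + 45067) = √((4*I*√7)*(-216) + 45067) = √(-864*I*√7 + 45067) = √(45067 - 864*I*√7)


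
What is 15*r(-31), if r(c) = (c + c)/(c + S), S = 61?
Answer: -31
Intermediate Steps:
r(c) = 2*c/(61 + c) (r(c) = (c + c)/(c + 61) = (2*c)/(61 + c) = 2*c/(61 + c))
15*r(-31) = 15*(2*(-31)/(61 - 31)) = 15*(2*(-31)/30) = 15*(2*(-31)*(1/30)) = 15*(-31/15) = -31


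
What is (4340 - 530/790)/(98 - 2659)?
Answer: -342807/202319 ≈ -1.6944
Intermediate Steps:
(4340 - 530/790)/(98 - 2659) = (4340 - 530*1/790)/(-2561) = (4340 - 53/79)*(-1/2561) = (342807/79)*(-1/2561) = -342807/202319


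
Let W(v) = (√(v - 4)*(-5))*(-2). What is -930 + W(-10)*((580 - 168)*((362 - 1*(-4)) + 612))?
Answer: -930 + 4029360*I*√14 ≈ -930.0 + 1.5076e+7*I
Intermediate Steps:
W(v) = 10*√(-4 + v) (W(v) = (√(-4 + v)*(-5))*(-2) = -5*√(-4 + v)*(-2) = 10*√(-4 + v))
-930 + W(-10)*((580 - 168)*((362 - 1*(-4)) + 612)) = -930 + (10*√(-4 - 10))*((580 - 168)*((362 - 1*(-4)) + 612)) = -930 + (10*√(-14))*(412*((362 + 4) + 612)) = -930 + (10*(I*√14))*(412*(366 + 612)) = -930 + (10*I*√14)*(412*978) = -930 + (10*I*√14)*402936 = -930 + 4029360*I*√14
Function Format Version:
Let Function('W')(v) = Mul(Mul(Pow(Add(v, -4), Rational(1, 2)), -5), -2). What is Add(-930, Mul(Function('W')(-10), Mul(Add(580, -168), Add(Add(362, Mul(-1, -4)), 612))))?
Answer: Add(-930, Mul(4029360, I, Pow(14, Rational(1, 2)))) ≈ Add(-930.00, Mul(1.5076e+7, I))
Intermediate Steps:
Function('W')(v) = Mul(10, Pow(Add(-4, v), Rational(1, 2))) (Function('W')(v) = Mul(Mul(Pow(Add(-4, v), Rational(1, 2)), -5), -2) = Mul(Mul(-5, Pow(Add(-4, v), Rational(1, 2))), -2) = Mul(10, Pow(Add(-4, v), Rational(1, 2))))
Add(-930, Mul(Function('W')(-10), Mul(Add(580, -168), Add(Add(362, Mul(-1, -4)), 612)))) = Add(-930, Mul(Mul(10, Pow(Add(-4, -10), Rational(1, 2))), Mul(Add(580, -168), Add(Add(362, Mul(-1, -4)), 612)))) = Add(-930, Mul(Mul(10, Pow(-14, Rational(1, 2))), Mul(412, Add(Add(362, 4), 612)))) = Add(-930, Mul(Mul(10, Mul(I, Pow(14, Rational(1, 2)))), Mul(412, Add(366, 612)))) = Add(-930, Mul(Mul(10, I, Pow(14, Rational(1, 2))), Mul(412, 978))) = Add(-930, Mul(Mul(10, I, Pow(14, Rational(1, 2))), 402936)) = Add(-930, Mul(4029360, I, Pow(14, Rational(1, 2))))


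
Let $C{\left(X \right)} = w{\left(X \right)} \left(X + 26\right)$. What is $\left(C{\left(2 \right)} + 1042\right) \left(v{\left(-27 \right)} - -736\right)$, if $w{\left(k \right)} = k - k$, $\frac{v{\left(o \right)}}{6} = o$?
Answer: $598108$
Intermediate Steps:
$v{\left(o \right)} = 6 o$
$w{\left(k \right)} = 0$
$C{\left(X \right)} = 0$ ($C{\left(X \right)} = 0 \left(X + 26\right) = 0 \left(26 + X\right) = 0$)
$\left(C{\left(2 \right)} + 1042\right) \left(v{\left(-27 \right)} - -736\right) = \left(0 + 1042\right) \left(6 \left(-27\right) - -736\right) = 1042 \left(-162 + 736\right) = 1042 \cdot 574 = 598108$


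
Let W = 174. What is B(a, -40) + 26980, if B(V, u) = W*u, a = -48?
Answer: 20020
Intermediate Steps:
B(V, u) = 174*u
B(a, -40) + 26980 = 174*(-40) + 26980 = -6960 + 26980 = 20020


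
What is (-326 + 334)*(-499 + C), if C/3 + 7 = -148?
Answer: -7712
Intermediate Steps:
C = -465 (C = -21 + 3*(-148) = -21 - 444 = -465)
(-326 + 334)*(-499 + C) = (-326 + 334)*(-499 - 465) = 8*(-964) = -7712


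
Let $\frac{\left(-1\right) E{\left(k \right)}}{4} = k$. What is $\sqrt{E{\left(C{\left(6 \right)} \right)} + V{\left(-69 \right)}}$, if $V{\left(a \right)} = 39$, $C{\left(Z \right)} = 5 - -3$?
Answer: $\sqrt{7} \approx 2.6458$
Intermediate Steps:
$C{\left(Z \right)} = 8$ ($C{\left(Z \right)} = 5 + 3 = 8$)
$E{\left(k \right)} = - 4 k$
$\sqrt{E{\left(C{\left(6 \right)} \right)} + V{\left(-69 \right)}} = \sqrt{\left(-4\right) 8 + 39} = \sqrt{-32 + 39} = \sqrt{7}$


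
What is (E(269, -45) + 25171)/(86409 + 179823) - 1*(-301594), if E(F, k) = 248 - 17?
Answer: 40146999605/133116 ≈ 3.0159e+5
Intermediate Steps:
E(F, k) = 231
(E(269, -45) + 25171)/(86409 + 179823) - 1*(-301594) = (231 + 25171)/(86409 + 179823) - 1*(-301594) = 25402/266232 + 301594 = 25402*(1/266232) + 301594 = 12701/133116 + 301594 = 40146999605/133116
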